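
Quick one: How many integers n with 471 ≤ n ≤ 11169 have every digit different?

5255

The integers in [471, 11169] that have every digit different: 471, 472, 473, 475, 476, 478, …, 10986, 10987.
5255 qualify.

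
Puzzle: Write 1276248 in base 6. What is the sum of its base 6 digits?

1276248 in base 6 is 43204320.
Digit sum: 4+3+2+0+4+3+2+0 = 18.

18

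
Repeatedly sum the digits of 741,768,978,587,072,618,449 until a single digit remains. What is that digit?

7+4+1+7+6+8+9+7+8+5+8+7+0+7+2+6+1+8+4+4+9 = 118
1+1+8 = 10
1+0 = 1
(Equivalently, 741,768,978,587,072,618,449 mod 9 = 1.)

1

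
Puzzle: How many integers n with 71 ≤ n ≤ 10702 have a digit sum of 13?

535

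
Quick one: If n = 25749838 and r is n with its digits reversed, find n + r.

Reverse of 25749838 is 83894752.
25749838 + 83894752 = 109644590

109644590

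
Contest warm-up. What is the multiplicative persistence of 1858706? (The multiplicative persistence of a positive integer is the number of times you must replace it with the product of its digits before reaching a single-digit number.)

1

1858706 → 0 (1 step)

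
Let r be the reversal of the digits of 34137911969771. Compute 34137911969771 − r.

16340999996628

Reverse of 34137911969771 is 17796911973143.
34137911969771 − 17796911973143 = 16340999996628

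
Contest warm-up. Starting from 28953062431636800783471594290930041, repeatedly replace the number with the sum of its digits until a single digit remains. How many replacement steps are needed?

2

28953062431636800783471594290930041 → 142 → 7 (2 steps)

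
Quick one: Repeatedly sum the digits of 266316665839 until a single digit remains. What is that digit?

2+6+6+3+1+6+6+6+5+8+3+9 = 61
6+1 = 7

7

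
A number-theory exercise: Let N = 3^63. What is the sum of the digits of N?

153

3^63 = 1144561273430837494885949696427
Sum of its 31 digits: 153.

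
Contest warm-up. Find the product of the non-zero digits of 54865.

4800

5×4×8×6×5 = 4800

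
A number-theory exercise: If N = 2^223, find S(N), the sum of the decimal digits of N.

2^223 = 13479973333575319897333507543509815336818572211270286240551805124608
Sum of its 68 digits: 290.

290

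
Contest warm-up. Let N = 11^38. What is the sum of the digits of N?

11^38 = 3740434344477351388916475705363381856681
Sum of its 40 digits: 184.

184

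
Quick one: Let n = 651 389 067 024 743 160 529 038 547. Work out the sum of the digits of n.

6+5+1+3+8+9+0+6+7+0+2+4+7+4+3+1+6+0+5+2+9+0+3+8+5+4+7 = 115

115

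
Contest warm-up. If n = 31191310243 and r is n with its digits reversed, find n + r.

Reverse of 31191310243 is 34201319113.
31191310243 + 34201319113 = 65392629356

65392629356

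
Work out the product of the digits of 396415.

3240

3×9×6×4×1×5 = 3240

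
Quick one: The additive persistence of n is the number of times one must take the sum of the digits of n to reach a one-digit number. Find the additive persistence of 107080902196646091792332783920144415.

2

107080902196646091792332783920144415 → 143 → 8 (2 steps)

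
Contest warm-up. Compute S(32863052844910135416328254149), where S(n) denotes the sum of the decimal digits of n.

113

3+2+8+6+3+0+5+2+8+4+4+9+1+0+1+3+5+4+1+6+3+2+8+2+5+4+1+4+9 = 113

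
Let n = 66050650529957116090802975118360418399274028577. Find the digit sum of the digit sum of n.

First digit sum: 208.
2+0+8 = 10.

10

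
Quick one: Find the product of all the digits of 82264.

768

8×2×2×6×4 = 768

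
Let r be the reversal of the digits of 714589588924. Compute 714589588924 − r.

Reverse of 714589588924 is 429885985417.
714589588924 − 429885985417 = 284703603507

284703603507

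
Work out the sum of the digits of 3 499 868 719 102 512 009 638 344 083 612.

132

3+4+9+9+8+6+8+7+1+9+1+0+2+5+1+2+0+0+9+6+3+8+3+4+4+0+8+3+6+1+2 = 132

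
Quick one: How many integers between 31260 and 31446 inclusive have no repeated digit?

36

The integers in [31260, 31446] that have no repeated digit: 31260, 31264, 31265, 31267, 31268, 31269, …, 31428, 31429.
36 qualify.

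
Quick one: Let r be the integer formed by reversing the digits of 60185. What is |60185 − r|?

Reverse of 60185 is 58106.
|60185 − 58106| = 2079

2079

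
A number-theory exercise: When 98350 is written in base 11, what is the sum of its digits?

40

98350 in base 11 is 6798A.
Digit sum: 6+7+9+8+10 = 40.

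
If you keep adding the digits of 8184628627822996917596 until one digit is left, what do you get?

8+1+8+4+6+2+8+6+2+7+8+2+2+9+9+6+9+1+7+5+9+6 = 125
1+2+5 = 8
(Equivalently, 8184628627822996917596 mod 9 = 8.)

8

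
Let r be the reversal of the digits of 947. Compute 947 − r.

198

Reverse of 947 is 749.
947 − 749 = 198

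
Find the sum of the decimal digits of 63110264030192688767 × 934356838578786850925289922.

209

63110264030192688767 × 934356838578786850925289922 = 58967506781123368186151061252378712584187706174
Sum of its 47 digits: 209.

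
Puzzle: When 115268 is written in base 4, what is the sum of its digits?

8

115268 in base 4 is 130021010.
Digit sum: 1+3+0+0+2+1+0+1+0 = 8.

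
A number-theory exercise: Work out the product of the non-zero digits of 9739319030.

137781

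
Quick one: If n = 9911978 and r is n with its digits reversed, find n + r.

18703177

Reverse of 9911978 is 8791199.
9911978 + 8791199 = 18703177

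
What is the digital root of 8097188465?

8+0+9+7+1+8+8+4+6+5 = 56
5+6 = 11
1+1 = 2
(Equivalently, 8097188465 mod 9 = 2.)

2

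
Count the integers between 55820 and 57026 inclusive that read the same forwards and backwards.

12

The integers in [55820, 57026] that read the same forwards and backwards: 55855, 55955, 56065, 56165, 56265, 56365, …, 56865, 56965.
12 qualify.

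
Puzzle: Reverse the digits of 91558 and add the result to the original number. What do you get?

Reverse of 91558 is 85519.
91558 + 85519 = 177077

177077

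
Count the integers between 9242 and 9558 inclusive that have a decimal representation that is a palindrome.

The integers in [9242, 9558] that have a decimal representation that is a palindrome: 9339, 9449.
2 qualify.

2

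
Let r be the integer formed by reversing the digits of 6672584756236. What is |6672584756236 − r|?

Reverse of 6672584756236 is 6326574852766.
|6672584756236 − 6326574852766| = 346009903470

346009903470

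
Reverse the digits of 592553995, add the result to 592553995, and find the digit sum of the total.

Reversal of 592553995 is 599355295; 592553995 + 599355295 = 1191909290.
Digit sum of 1191909290: 1+1+9+1+9+0+9+2+9+0 = 41.

41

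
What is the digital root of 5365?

5+3+6+5 = 19
1+9 = 10
1+0 = 1

1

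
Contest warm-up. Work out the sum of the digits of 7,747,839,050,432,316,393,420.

7+7+4+7+8+3+9+0+5+0+4+3+2+3+1+6+3+9+3+4+2+0 = 90

90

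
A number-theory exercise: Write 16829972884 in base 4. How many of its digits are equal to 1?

5

16829972884 in base 4 is 33223021100012110.
The digit 1 appears 5 times.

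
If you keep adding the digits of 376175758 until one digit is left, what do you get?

4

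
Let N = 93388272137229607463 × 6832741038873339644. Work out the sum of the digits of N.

93388272137229607463 × 6832741038873339644 = 638097879581520386883174391121996163172
Sum of its 39 digits: 187.

187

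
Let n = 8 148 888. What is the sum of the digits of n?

45

8+1+4+8+8+8+8 = 45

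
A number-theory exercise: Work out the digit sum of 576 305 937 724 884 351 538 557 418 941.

147

5+7+6+3+0+5+9+3+7+7+2+4+8+8+4+3+5+1+5+3+8+5+5+7+4+1+8+9+4+1 = 147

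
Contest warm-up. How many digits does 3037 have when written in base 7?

5

3037 in base 7 is 11566, which has 5 digits.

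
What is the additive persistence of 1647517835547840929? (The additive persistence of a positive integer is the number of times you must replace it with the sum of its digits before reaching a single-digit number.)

3

1647517835547840929 → 95 → 14 → 5 (3 steps)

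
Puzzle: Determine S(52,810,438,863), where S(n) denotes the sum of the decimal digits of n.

48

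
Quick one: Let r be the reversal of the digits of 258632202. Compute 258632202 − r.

Reverse of 258632202 is 202236852.
258632202 − 202236852 = 56395350

56395350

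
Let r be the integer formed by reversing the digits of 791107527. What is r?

Reversing 791107527 gives 725701197.

725701197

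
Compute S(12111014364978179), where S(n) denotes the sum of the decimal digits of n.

65

1+2+1+1+1+0+1+4+3+6+4+9+7+8+1+7+9 = 65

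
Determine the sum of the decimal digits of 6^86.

6^86 = 8336956452438171696218513660416009914138901025162730927971742253056
Sum of its 67 digits: 279.

279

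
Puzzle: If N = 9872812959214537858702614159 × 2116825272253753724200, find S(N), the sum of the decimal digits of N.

219

9872812959214537858702614159 × 2116825272253753724200 = 20899019980299702065833170472663907971121900947800
Sum of its 50 digits: 219.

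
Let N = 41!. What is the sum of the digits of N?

41! = 33452526613163807108170062053440751665152000000000
Sum of its 50 digits: 144.

144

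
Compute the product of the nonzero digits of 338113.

3×3×8×1×1×3 = 216

216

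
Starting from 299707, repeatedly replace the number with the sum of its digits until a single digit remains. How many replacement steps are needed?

299707 → 34 → 7 (2 steps)

2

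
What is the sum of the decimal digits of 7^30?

7^30 = 22539340290692258087863249
Sum of its 26 digits: 118.

118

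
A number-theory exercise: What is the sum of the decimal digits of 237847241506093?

2+3+7+8+4+7+2+4+1+5+0+6+0+9+3 = 61

61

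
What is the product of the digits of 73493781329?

7×3×4×9×3×7×8×1×3×2×9 = 6858432

6858432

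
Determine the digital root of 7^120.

1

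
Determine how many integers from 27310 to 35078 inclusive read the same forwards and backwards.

78

The integers in [27310, 35078] that read the same forwards and backwards: 27372, 27472, 27572, 27672, 27772, 27872, …, 34943, 35053.
78 qualify.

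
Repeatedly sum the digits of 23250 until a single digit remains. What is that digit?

3

2+3+2+5+0 = 12
1+2 = 3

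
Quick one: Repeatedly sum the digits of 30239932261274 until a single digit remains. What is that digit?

8

3+0+2+3+9+9+3+2+2+6+1+2+7+4 = 53
5+3 = 8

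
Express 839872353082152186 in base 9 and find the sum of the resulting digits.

839872353082152186 in base 9 is 5532176184025618200.
Digit sum: 5+5+3+2+1+7+6+1+8+4+0+2+5+6+1+8+2+0+0 = 66.

66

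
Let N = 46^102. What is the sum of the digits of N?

46^102 = 39929955989692757931729513734490160382820773984791007507240424955671043934660811904942364628279470213128553968027619878308334912751406036990912523705851409465013086191616
Sum of its 170 digits: 766.

766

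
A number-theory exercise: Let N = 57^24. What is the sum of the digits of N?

57^24 = 1383555343921576970686857174303757103336001
Sum of its 43 digits: 180.

180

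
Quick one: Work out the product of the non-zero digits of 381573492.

3×8×1×5×7×3×4×9×2 = 181440

181440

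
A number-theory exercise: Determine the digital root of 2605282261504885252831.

4

2+6+0+5+2+8+2+2+6+1+5+0+4+8+8+5+2+5+2+8+3+1 = 85
8+5 = 13
1+3 = 4
(Equivalently, 2605282261504885252831 mod 9 = 4.)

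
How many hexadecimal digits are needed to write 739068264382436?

739068264382436 in base 16 is 2A02DBD5CFFE4, which has 13 digits.

13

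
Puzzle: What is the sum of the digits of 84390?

24

8+4+3+9+0 = 24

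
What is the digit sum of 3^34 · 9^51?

288

3^34 · 9^51 = 77355401014542844188348446843727534965514746256921793516785161121
Sum of its 65 digits: 288.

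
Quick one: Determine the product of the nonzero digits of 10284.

1×2×8×4 = 64

64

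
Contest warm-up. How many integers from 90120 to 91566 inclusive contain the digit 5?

412

The integers in [90120, 91566] that contain the digit 5: 90125, 90135, 90145, 90150, 90151, 90152, …, 91565, 91566.
412 qualify.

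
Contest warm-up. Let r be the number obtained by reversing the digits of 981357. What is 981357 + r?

Reverse of 981357 is 753189.
981357 + 753189 = 1734546

1734546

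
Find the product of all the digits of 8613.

8×6×1×3 = 144

144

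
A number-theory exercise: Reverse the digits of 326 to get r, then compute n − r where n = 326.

-297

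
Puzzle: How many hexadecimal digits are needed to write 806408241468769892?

15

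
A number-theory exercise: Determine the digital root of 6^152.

The digital root of n equals n mod 9 (or 9 when 9 | n), so we need 6^152 mod 9.
6^152 ≡ 0 (mod 9), so the digital root is 9.

9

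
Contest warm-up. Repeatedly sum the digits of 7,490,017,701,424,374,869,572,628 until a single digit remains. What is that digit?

5

7+4+9+0+0+1+7+7+0+1+4+2+4+3+7+4+8+6+9+5+7+2+6+2+8 = 113
1+1+3 = 5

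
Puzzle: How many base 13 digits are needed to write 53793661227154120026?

53793661227154120026 in base 13 is 62AC40773416A09261, which has 18 digits.

18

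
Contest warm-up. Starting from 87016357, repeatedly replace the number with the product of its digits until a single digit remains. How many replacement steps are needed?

1

87016357 → 0 (1 step)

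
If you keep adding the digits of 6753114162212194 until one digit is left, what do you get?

1

6+7+5+3+1+1+4+1+6+2+2+1+2+1+9+4 = 55
5+5 = 10
1+0 = 1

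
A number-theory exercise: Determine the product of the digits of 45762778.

658560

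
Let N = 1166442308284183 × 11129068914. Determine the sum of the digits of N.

114

1166442308284183 × 11129068914 = 12981416833099905703187262
Sum of its 26 digits: 114.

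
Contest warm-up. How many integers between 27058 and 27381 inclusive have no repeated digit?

94

The integers in [27058, 27381] that have no repeated digit: 27058, 27059, 27061, 27063, 27064, 27065, …, 27380, 27381.
94 qualify.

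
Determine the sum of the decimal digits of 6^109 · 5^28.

6^109 · 5^28 = 245271119429624474424384203500214616425182335915358938914914808541313404764160000000000000000000000000000
Sum of its 105 digits: 306.

306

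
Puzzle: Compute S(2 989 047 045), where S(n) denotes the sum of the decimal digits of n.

2+9+8+9+0+4+7+0+4+5 = 48

48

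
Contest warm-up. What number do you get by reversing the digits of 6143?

Reversing 6143 gives 3416.

3416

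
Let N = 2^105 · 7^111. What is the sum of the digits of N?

2^105 · 7^111 = 259437043352305484749641102196156906530019978152776846061974577481439392659869936289183681132935752342771575671476592392011776
Sum of its 126 digits: 593.

593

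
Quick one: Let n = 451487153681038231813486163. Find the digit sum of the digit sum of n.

First digit sum: 110.
1+1+0 = 2.

2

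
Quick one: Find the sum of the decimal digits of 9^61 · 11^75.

603

9^61 · 11^75 = 20570481745293801280649245894006076072688075650902276474421247923191625405180204420629131860126815746155681976730362722978379569803886859
Sum of its 137 digits: 603.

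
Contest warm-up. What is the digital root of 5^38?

The digital root of n equals n mod 9 (or 9 when 9 | n), so we need 5^38 mod 9.
5^38 ≡ 7 (mod 9), so the digital root is 7.

7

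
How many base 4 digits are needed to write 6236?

6236 in base 4 is 1201130, which has 7 digits.

7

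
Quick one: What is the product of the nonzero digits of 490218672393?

3919104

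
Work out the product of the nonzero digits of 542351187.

33600

5×4×2×3×5×1×1×8×7 = 33600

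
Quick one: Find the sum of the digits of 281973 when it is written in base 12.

281973 in base 12 is 117219.
Digit sum: 1+1+7+2+1+9 = 21.

21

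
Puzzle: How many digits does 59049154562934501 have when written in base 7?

59049154562934501 in base 7 is 51155533430006442420, which has 20 digits.

20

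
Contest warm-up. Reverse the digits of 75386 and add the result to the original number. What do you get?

143743

Reverse of 75386 is 68357.
75386 + 68357 = 143743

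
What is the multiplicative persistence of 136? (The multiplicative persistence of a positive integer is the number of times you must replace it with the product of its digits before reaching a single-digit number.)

136 → 18 → 8 (2 steps)

2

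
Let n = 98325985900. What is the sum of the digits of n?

58

9+8+3+2+5+9+8+5+9+0+0 = 58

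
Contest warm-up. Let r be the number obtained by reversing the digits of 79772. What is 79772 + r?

107569

Reverse of 79772 is 27797.
79772 + 27797 = 107569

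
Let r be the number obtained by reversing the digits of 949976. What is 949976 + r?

1629925

Reverse of 949976 is 679949.
949976 + 679949 = 1629925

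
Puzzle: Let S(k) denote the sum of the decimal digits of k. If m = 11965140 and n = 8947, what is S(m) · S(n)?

S(11965140) = 1+1+9+6+5+1+4+0 = 27.
S(8947) = 8+9+4+7 = 28.
27 · 28 = 756.

756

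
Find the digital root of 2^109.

2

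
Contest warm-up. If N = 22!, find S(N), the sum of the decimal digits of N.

22! = 1124000727777607680000
Sum of its 22 digits: 72.

72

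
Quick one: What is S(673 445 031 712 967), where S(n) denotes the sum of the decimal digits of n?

65

6+7+3+4+4+5+0+3+1+7+1+2+9+6+7 = 65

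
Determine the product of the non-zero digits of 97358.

7560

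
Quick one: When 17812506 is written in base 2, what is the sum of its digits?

17812506 in base 2 is 1000011111100110000011010.
Digit sum: 1+0+0+0+0+1+1+1+1+1+1+0+0+1+1+0+0+0+0+0+1+1+0+1+0 = 12.

12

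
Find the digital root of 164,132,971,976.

1+6+4+1+3+2+9+7+1+9+7+6 = 56
5+6 = 11
1+1 = 2

2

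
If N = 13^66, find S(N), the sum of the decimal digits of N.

325

13^66 = 33133037516798621392881499511582656606724154320695568102640872889340074409
Sum of its 74 digits: 325.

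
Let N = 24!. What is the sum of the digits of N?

81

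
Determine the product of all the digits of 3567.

630

3×5×6×7 = 630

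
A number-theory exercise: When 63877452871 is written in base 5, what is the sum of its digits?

63877452871 in base 5 is 2021310111442441.
Digit sum: 2+0+2+1+3+1+0+1+1+1+4+4+2+4+4+1 = 31.

31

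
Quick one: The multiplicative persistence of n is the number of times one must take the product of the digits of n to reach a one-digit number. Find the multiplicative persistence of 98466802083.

1

98466802083 → 0 (1 step)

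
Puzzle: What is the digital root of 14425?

1+4+4+2+5 = 16
1+6 = 7
(Equivalently, 14425 mod 9 = 7.)

7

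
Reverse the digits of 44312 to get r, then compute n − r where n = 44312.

22968

Reverse of 44312 is 21344.
44312 − 21344 = 22968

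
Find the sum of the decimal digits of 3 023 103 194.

3+0+2+3+1+0+3+1+9+4 = 26

26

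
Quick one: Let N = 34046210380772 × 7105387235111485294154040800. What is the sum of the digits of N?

160

34046210380772 × 7105387235111485294154040800 = 241911508643457510024550723850990423497600
Sum of its 42 digits: 160.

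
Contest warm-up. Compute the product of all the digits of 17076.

0

1×7×0×7×6 = 0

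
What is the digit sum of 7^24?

73

7^24 = 191581231380566414401
Sum of its 21 digits: 73.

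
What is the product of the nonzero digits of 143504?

1×4×3×5×4 = 240

240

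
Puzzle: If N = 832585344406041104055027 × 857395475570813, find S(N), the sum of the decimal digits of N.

171

832585344406041104055027 × 857395475570813 = 713854907320306743477229841531787126951
Sum of its 39 digits: 171.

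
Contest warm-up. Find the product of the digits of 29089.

2×9×0×8×9 = 0

0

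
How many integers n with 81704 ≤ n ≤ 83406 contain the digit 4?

The integers in [81704, 83406] that contain the digit 4: 81704, 81714, 81724, 81734, 81740, 81741, …, 83405, 83406.
411 qualify.

411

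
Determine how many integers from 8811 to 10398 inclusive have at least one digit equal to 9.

1193

The integers in [8811, 10398] that have at least one digit equal to 9: 8819, 8829, 8839, 8849, 8859, 8869, …, 10397, 10398.
1193 qualify.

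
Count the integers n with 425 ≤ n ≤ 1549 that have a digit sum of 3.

6

The integers in [425, 1549] that have a digit sum of 3: 1002, 1011, 1020, 1101, 1110, 1200.
6 qualify.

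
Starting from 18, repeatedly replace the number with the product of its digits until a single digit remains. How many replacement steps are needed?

18 → 8 (1 step)

1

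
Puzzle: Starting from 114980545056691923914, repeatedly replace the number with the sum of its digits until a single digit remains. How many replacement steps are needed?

3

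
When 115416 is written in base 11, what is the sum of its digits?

115416 in base 11 is 79794.
Digit sum: 7+9+7+9+4 = 36.

36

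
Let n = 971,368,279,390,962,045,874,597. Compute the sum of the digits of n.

9+7+1+3+6+8+2+7+9+3+9+0+9+6+2+0+4+5+8+7+4+5+9+7 = 130

130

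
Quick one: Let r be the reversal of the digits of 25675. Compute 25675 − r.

Reverse of 25675 is 57652.
25675 − 57652 = -31977

-31977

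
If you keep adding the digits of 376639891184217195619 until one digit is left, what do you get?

7

3+7+6+6+3+9+8+9+1+1+8+4+2+1+7+1+9+5+6+1+9 = 106
1+0+6 = 7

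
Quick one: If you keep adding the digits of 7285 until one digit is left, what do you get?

7+2+8+5 = 22
2+2 = 4
(Equivalently, 7285 mod 9 = 4.)

4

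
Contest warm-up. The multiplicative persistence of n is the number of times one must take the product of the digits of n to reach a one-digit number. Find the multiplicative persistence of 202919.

1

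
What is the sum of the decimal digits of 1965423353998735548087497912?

146

1+9+6+5+4+2+3+3+5+3+9+9+8+7+3+5+5+4+8+0+8+7+4+9+7+9+1+2 = 146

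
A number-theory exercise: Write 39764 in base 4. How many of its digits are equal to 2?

2

39764 in base 4 is 21231110.
The digit 2 appears 2 times.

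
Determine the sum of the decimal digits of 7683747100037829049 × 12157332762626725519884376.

202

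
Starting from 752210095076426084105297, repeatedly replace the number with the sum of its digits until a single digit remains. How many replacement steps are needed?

752210095076426084105297 → 92 → 11 → 2 (3 steps)

3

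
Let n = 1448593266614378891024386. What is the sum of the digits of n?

1+4+4+8+5+9+3+2+6+6+6+1+4+3+7+8+8+9+1+0+2+4+3+8+6 = 118

118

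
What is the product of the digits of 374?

84

3×7×4 = 84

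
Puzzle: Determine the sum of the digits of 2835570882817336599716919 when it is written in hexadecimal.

2835570882817336599716919 in base 16 is 258749B0697F3D01D2437.
Digit sum: 2+5+8+7+4+9+11+0+6+9+7+15+3+13+0+1+13+2+4+3+7 = 129.

129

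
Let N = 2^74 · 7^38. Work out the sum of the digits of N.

214

2^74 · 7^38 = 2454399194143523409597712877218300458366258111123030016
Sum of its 55 digits: 214.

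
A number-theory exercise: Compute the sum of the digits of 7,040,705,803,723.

7+0+4+0+7+0+5+8+0+3+7+2+3 = 46

46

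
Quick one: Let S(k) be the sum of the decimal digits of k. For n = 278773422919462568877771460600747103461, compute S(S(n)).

First digit sum: 178.
1+7+8 = 16.

16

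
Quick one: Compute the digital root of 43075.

4+3+0+7+5 = 19
1+9 = 10
1+0 = 1

1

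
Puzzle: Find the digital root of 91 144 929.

9+1+1+4+4+9+2+9 = 39
3+9 = 12
1+2 = 3
(Equivalently, 91 144 929 mod 9 = 3.)

3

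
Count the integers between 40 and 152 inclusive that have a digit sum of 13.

8

The integers in [40, 152] that have a digit sum of 13: 49, 58, 67, 76, 85, 94, 139, 148.
8 qualify.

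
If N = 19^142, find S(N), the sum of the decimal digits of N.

856

19^142 = 38283473536318872949866687176345119434681006000572778053085551128360710733792547199597858733159945542680409375020648462145743071987297536744988867343801178147851460890695616129761561
Sum of its 182 digits: 856.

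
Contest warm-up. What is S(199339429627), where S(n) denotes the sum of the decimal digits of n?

64

1+9+9+3+3+9+4+2+9+6+2+7 = 64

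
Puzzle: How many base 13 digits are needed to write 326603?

5

326603 in base 13 is B5874, which has 5 digits.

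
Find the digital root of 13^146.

The digital root of n equals n mod 9 (or 9 when 9 | n), so we need 13^146 mod 9.
13^146 ≡ 7 (mod 9), so the digital root is 7.

7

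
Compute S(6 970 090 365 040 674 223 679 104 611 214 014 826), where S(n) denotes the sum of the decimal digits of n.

6+9+7+0+0+9+0+3+6+5+0+4+0+6+7+4+2+2+3+6+7+9+1+0+4+6+1+1+2+1+4+0+1+4+8+2+6 = 136

136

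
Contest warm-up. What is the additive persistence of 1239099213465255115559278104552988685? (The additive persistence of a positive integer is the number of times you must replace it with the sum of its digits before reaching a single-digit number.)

2

1239099213465255115559278104552988685 → 170 → 8 (2 steps)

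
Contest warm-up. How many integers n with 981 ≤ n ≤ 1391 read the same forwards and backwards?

6

The integers in [981, 1391] that read the same forwards and backwards: 989, 999, 1001, 1111, 1221, 1331.
6 qualify.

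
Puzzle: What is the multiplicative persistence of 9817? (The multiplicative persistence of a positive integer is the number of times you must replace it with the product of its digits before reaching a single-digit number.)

9817 → 504 → 0 (2 steps)

2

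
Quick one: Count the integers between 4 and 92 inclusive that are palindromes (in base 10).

14

The integers in [4, 92] that are palindromes (in base 10): 4, 5, 6, 7, 8, 9, …, 77, 88.
14 qualify.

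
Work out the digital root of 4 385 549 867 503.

4

4+3+8+5+5+4+9+8+6+7+5+0+3 = 67
6+7 = 13
1+3 = 4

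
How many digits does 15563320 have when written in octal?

8

15563320 in base 8 is 73275070, which has 8 digits.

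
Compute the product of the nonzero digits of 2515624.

2×5×1×5×6×2×4 = 2400

2400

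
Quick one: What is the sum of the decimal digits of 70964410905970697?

7+0+9+6+4+4+1+0+9+0+5+9+7+0+6+9+7 = 83

83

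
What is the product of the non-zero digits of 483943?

4×8×3×9×4×3 = 10368

10368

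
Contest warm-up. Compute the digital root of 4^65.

The digital root of n equals n mod 9 (or 9 when 9 | n), so we need 4^65 mod 9.
4^65 ≡ 7 (mod 9), so the digital root is 7.

7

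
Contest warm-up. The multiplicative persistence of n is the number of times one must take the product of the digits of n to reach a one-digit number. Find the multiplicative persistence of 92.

2

92 → 18 → 8 (2 steps)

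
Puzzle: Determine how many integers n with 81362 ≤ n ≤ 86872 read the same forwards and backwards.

The integers in [81362, 86872] that read the same forwards and backwards: 81418, 81518, 81618, 81718, 81818, 81918, …, 86768, 86868.
55 qualify.

55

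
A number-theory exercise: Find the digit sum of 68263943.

6+8+2+6+3+9+4+3 = 41

41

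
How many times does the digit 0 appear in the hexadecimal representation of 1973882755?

1

1973882755 in base 16 is 75A70F83.
The digit 0 appears 1 time.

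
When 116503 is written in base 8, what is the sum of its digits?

23

116503 in base 8 is 343427.
Digit sum: 3+4+3+4+2+7 = 23.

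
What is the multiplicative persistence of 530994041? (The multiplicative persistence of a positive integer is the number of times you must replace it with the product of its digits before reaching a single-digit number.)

530994041 → 0 (1 step)

1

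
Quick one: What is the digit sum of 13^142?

679

13^142 = 151340800772434622418732737506212126025528837397358631873792344023417588179716812825851703790257090788424171526655233116792521662308920057487513515921982660569
Sum of its 159 digits: 679.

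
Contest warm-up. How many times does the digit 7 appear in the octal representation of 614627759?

614627759 in base 8 is 4450474657.
The digit 7 appears 2 times.

2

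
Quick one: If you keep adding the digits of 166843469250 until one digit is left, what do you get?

9

1+6+6+8+4+3+4+6+9+2+5+0 = 54
5+4 = 9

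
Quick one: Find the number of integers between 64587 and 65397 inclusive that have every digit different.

The integers in [64587, 65397] that have every digit different: 64587, 64589, 64590, 64591, 64592, 64593, …, 65394, 65397.
301 qualify.

301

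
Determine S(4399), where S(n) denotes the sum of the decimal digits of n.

25

4+3+9+9 = 25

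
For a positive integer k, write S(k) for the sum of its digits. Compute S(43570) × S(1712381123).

551

S(43570) = 4+3+5+7+0 = 19.
S(1712381123) = 1+7+1+2+3+8+1+1+2+3 = 29.
19 · 29 = 551.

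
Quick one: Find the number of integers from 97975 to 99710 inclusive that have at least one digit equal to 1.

The integers in [97975, 99710] that have at least one digit equal to 1: 97981, 97991, 98001, 98010, 98011, 98012, …, 99701, 99710.
489 qualify.

489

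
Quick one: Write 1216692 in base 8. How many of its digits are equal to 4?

2

1216692 in base 8 is 4510264.
The digit 4 appears 2 times.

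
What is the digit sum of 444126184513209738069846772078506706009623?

180

4+4+4+1+2+6+1+8+4+5+1+3+2+0+9+7+3+8+0+6+9+8+4+6+7+7+2+0+7+8+5+0+6+7+0+6+0+0+9+6+2+3 = 180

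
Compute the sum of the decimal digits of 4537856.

38

4+5+3+7+8+5+6 = 38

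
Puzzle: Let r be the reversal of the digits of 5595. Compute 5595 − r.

-360

Reverse of 5595 is 5955.
5595 − 5955 = -360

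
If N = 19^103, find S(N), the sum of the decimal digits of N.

586

19^103 = 514779090375810361297671493402151514066302380584044519758765182314002057469628889347277572217670841943987003242642729881177352708859
Sum of its 132 digits: 586.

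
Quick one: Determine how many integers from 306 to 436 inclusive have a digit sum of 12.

14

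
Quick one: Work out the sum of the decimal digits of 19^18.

19^18 = 104127350297911241532841
Sum of its 24 digits: 82.

82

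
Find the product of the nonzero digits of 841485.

5120

8×4×1×4×8×5 = 5120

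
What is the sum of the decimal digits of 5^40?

130

5^40 = 9094947017729282379150390625
Sum of its 28 digits: 130.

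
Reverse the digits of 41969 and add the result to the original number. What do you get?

138883

Reverse of 41969 is 96914.
41969 + 96914 = 138883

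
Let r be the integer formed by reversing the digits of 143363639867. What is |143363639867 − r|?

Reverse of 143363639867 is 768936363341.
|143363639867 − 768936363341| = 625572723474

625572723474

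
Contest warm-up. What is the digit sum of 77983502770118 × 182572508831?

77983502770118 × 182572508831 = 14237643748169681517912058
Sum of its 26 digits: 118.

118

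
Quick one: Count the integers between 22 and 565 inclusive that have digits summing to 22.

1

The integers in [22, 565] that have digits summing to 22: 499.
1 qualifies.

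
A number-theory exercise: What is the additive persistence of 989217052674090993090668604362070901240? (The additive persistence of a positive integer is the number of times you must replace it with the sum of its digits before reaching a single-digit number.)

989217052674090993090668604362070901240 → 163 → 10 → 1 (3 steps)

3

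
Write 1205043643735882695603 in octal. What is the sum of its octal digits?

68

1205043643735882695603 in base 8 is 202515270226100752301663.
Digit sum: 2+0+2+5+1+5+2+7+0+2+2+6+1+0+0+7+5+2+3+0+1+6+6+3 = 68.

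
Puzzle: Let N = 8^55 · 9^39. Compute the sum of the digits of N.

369

8^55 · 9^39 = 768081230936998013156301489510368463383668981417903823416045085224925481252254329602048
Sum of its 87 digits: 369.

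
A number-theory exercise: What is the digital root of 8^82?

The digital root of n equals n mod 9 (or 9 when 9 | n), so we need 8^82 mod 9.
8^82 ≡ 1 (mod 9), so the digital root is 1.

1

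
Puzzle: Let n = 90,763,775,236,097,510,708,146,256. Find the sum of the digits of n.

9+0+7+6+3+7+7+5+2+3+6+0+9+7+5+1+0+7+0+8+1+4+6+2+5+6 = 116

116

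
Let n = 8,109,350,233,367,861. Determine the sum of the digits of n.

65

8+1+0+9+3+5+0+2+3+3+3+6+7+8+6+1 = 65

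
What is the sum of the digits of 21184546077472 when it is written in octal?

21184546077472 in base 8 is 464215125775440.
Digit sum: 4+6+4+2+1+5+1+2+5+7+7+5+4+4+0 = 57.

57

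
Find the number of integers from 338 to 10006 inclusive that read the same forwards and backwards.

The integers in [338, 10006] that read the same forwards and backwards: 343, 353, 363, 373, 383, 393, …, 9999, 10001.
157 qualify.

157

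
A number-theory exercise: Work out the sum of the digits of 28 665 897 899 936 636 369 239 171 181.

161

2+8+6+6+5+8+9+7+8+9+9+9+3+6+6+3+6+3+6+9+2+3+9+1+7+1+1+8+1 = 161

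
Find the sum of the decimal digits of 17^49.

305

17^49 = 1958831807773342257691221904789587637189069813834520650586897
Sum of its 61 digits: 305.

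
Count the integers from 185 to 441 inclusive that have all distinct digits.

188

The integers in [185, 441] that have all distinct digits: 185, 186, 187, 189, 190, 192, …, 438, 439.
188 qualify.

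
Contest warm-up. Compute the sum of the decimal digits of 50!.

216

50! = 30414093201713378043612608166064768844377641568960512000000000000
Sum of its 65 digits: 216.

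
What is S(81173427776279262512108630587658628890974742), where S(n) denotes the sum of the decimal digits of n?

8+1+1+7+3+4+2+7+7+7+6+2+7+9+2+6+2+5+1+2+1+0+8+6+3+0+5+8+7+6+5+8+6+2+8+8+9+0+9+7+4+7+4+2 = 212

212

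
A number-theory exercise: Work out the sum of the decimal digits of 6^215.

738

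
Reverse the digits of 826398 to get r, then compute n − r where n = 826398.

Reverse of 826398 is 893628.
826398 − 893628 = -67230

-67230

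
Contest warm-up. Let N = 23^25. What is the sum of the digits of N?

23^25 = 11045767571919545466173812409689943
Sum of its 35 digits: 167.

167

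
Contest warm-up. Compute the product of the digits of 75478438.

7×5×4×7×8×4×3×8 = 752640

752640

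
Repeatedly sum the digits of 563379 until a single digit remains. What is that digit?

6

5+6+3+3+7+9 = 33
3+3 = 6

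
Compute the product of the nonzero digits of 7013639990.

7×1×3×6×3×9×9×9 = 275562

275562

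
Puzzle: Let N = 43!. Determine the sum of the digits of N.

43! = 60415263063373835637355132068513997507264512000000000
Sum of its 53 digits: 180.

180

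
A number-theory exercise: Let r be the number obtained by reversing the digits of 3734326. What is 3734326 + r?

9968699

Reverse of 3734326 is 6234373.
3734326 + 6234373 = 9968699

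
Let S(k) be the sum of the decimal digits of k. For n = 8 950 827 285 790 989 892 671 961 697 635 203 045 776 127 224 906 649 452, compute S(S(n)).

First digit sum: 278.
2+7+8 = 17.

17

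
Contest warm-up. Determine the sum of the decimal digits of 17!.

17! = 355687428096000
Sum of its 15 digits: 63.

63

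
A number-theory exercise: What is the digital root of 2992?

2+9+9+2 = 22
2+2 = 4

4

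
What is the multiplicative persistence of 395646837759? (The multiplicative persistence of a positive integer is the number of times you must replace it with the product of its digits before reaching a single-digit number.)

395646837759 → 1028764800 → 0 (2 steps)

2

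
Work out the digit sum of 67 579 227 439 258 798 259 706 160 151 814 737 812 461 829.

214

6+7+5+7+9+2+2+7+4+3+9+2+5+8+7+9+8+2+5+9+7+0+6+1+6+0+1+5+1+8+1+4+7+3+7+8+1+2+4+6+1+8+2+9 = 214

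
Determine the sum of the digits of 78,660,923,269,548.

75

7+8+6+6+0+9+2+3+2+6+9+5+4+8 = 75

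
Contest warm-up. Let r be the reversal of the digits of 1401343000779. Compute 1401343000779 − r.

Reverse of 1401343000779 is 9770003431041.
1401343000779 − 9770003431041 = -8368660430262

-8368660430262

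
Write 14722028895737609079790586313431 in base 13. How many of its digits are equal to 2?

14722028895737609079790586313431 in base 13 is C4644606086B7115553CCAC2A582.
The digit 2 appears 2 times.

2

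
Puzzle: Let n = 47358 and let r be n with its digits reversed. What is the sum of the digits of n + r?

18

Reversal of 47358 is 85374; 47358 + 85374 = 132732.
Digit sum of 132732: 1+3+2+7+3+2 = 18.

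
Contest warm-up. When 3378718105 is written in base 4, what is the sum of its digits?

22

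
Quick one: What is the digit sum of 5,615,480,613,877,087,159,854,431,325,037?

136

5+6+1+5+4+8+0+6+1+3+8+7+7+0+8+7+1+5+9+8+5+4+4+3+1+3+2+5+0+3+7 = 136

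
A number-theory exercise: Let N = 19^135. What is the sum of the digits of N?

19^135 = 42828821928241846954584931984682781692330700255613269873258126497677213994336325247215203358342158687131744496310391196007756401377063266506279898556901549102282850997144699
Sum of its 173 digits: 793.

793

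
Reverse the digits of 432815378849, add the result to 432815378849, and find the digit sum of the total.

Reversal of 432815378849 is 948873518234; 432815378849 + 948873518234 = 1381688897083.
Digit sum of 1381688897083: 1+3+8+1+6+8+8+8+9+7+0+8+3 = 70.

70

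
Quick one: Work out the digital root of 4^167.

7

The digital root of n equals n mod 9 (or 9 when 9 | n), so we need 4^167 mod 9.
4^167 ≡ 7 (mod 9), so the digital root is 7.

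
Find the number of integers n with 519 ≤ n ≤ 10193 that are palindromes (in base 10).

140

The integers in [519, 10193] that are palindromes (in base 10): 525, 535, 545, 555, 565, 575, …, 10001, 10101.
140 qualify.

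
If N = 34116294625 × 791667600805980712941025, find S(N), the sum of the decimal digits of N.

154

34116294625 × 791667600805980712941025 = 27008765114163725464763559149490625
Sum of its 35 digits: 154.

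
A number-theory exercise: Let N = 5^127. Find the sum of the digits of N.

419

5^127 = 58774717541114375398436826861112283890933277838604376075437585313920862972736358642578125
Sum of its 89 digits: 419.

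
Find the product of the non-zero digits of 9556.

9×5×5×6 = 1350

1350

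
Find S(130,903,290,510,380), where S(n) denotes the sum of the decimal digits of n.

44

1+3+0+9+0+3+2+9+0+5+1+0+3+8+0 = 44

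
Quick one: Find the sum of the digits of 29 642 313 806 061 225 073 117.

79

2+9+6+4+2+3+1+3+8+0+6+0+6+1+2+2+5+0+7+3+1+1+7 = 79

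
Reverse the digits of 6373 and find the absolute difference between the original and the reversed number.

Reverse of 6373 is 3736.
|6373 − 3736| = 2637

2637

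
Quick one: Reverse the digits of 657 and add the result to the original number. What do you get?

1413

Reverse of 657 is 756.
657 + 756 = 1413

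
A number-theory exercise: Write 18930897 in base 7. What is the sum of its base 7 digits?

33

18930897 in base 7 is 316624056.
Digit sum: 3+1+6+6+2+4+0+5+6 = 33.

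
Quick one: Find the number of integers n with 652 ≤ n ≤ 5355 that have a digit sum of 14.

The integers in [652, 5355] that have a digit sum of 14: 653, 662, 671, 680, 707, 716, …, 5342, 5351.
338 qualify.

338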